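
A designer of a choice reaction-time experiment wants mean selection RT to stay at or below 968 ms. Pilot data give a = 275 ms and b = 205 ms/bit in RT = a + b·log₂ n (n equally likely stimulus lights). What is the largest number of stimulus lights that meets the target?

10

Set 275 + 205·log₂ n ≤ 968 → log₂ n ≤ (968 − 275)/205 = 3.3805.
So n ≤ 2^3.3805 = 10.414; the largest integer n is 10.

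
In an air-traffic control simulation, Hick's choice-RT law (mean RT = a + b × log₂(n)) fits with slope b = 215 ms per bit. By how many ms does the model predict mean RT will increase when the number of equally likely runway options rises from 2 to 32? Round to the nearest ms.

860 ms

The intercept a cancels: ΔRT = b·(log₂ n₂ − log₂ n₁) = b·log₂(n₂/n₁).
log₂(32) − log₂(2) = log₂(32/2) = log₂(16) = 4.
ΔRT = 215 × 4.0000 = 860.000 ms.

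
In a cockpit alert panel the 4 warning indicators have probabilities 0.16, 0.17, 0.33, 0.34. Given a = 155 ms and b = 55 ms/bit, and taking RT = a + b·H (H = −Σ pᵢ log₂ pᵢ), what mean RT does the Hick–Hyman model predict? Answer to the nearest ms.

H = 0.16·log₂(1/0.16) + 0.17·log₂(1/0.17) + 0.33·log₂(1/0.33) + 0.34·log₂(1/0.34) = 1.9146 bits.
RT = 155 + 55 × 1.9146 = 260.30 ms.

260 ms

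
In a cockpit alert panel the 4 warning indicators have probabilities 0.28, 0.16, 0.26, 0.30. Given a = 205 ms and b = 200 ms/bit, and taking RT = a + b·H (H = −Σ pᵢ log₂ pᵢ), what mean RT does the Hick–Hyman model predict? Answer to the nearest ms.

598 ms

H = 0.28·log₂(1/0.28) + 0.16·log₂(1/0.16) + 0.26·log₂(1/0.26) + 0.30·log₂(1/0.30) = 1.9636 bits.
RT = 205 + 200 × 1.9636 = 597.72 ms.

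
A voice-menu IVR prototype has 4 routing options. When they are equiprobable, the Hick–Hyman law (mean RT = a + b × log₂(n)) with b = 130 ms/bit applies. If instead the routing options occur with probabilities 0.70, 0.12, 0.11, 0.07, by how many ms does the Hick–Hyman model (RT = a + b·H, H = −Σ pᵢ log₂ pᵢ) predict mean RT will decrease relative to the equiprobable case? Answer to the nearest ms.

The RT saving is b·ΔH. Equiprobable H₀ = log₂(4) = 2.0000 bits; with the given probabilities H = 1.3461 bits.
b·(H₀ − H) = 130 × (2.0000 − 1.3461) = 85.01 ms.

85 ms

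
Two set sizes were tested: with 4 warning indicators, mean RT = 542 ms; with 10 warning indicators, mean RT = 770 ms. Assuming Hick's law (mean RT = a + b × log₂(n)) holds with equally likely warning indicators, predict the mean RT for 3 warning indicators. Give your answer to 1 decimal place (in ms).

RT is linear in log₂ n, so two points fix the line:
  b = (770 − 542) / (log₂ 10 − log₂ 4) = 228 / (3.3219 − 2) = 172.475 ms/bit
  a = 542 − 172.475 × 2 = 197.049 ms
Then RT(3) = 197.049 + 172.475 × log₂ 3 = 197.049 + 172.475 × 1.5850 ≈ 470.416 ms.

470.4 ms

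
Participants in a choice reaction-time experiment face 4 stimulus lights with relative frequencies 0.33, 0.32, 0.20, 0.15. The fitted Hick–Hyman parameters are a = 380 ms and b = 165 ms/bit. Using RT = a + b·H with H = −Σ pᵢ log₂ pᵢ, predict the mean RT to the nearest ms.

H = 0.33·log₂(1/0.33) + 0.32·log₂(1/0.32) + 0.20·log₂(1/0.20) + 0.15·log₂(1/0.15) = 1.9288 bits.
RT = 380 + 165 × 1.9288 = 698.25 ms.

698 ms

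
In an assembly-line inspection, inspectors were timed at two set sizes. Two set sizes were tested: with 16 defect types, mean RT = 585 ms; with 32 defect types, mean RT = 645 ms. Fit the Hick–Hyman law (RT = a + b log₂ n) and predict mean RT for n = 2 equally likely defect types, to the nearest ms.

With log₂ n on the abscissa the relation is linear; from the two conditions:
  b = (645 − 585) / (log₂ 32 − log₂ 16) = 60 / (5 − 4) = 60 ms/bit
  a = 585 − 60 × 4 = 345 ms
Then RT(2) = 345 + 60 × log₂ 2 = 345 + 60 × 1 ≈ 405.000 ms.

405 ms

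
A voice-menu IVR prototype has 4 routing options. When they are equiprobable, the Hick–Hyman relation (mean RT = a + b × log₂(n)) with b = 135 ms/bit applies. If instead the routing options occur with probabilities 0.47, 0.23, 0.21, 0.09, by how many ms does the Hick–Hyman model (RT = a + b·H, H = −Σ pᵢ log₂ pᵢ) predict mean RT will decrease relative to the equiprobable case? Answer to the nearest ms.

29 ms

The RT saving is b·ΔH. Equiprobable H₀ = log₂(4) = 2.0000 bits; with the given probabilities H = 1.7851 bits.
b·(H₀ − H) = 135 × (2.0000 − 1.7851) = 29.01 ms.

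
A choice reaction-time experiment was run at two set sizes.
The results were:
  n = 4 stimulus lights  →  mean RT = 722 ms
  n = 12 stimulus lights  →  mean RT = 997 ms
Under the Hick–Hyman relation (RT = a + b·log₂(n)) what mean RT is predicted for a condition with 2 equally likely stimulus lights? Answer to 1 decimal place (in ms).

548.5 ms

Fit slope and intercept:
  b = (997 − 722) / (log₂ 12 − log₂ 4) = 275 / (3.5850 − 2) = 173.506 ms/bit
  a = 722 − 173.506 × 2 = 374.989 ms
Then RT(2) = 374.989 + 173.506 × log₂ 2 = 374.989 + 173.506 × 1 ≈ 548.494 ms.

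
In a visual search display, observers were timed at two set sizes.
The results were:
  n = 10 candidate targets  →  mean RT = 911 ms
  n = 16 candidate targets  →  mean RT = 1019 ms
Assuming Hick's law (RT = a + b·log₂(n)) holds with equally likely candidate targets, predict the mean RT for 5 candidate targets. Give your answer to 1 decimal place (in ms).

Fit slope and intercept:
  b = (1019 − 911) / (log₂ 16 − log₂ 10) = 108 / (4 − 3.3219) = 159.275 ms/bit
  a = 911 − 159.275 × 3.3219 = 381.899 ms
Then RT(5) = 381.899 + 159.275 × log₂ 5 = 381.899 + 159.275 × 2.3219 ≈ 751.725 ms.

751.7 ms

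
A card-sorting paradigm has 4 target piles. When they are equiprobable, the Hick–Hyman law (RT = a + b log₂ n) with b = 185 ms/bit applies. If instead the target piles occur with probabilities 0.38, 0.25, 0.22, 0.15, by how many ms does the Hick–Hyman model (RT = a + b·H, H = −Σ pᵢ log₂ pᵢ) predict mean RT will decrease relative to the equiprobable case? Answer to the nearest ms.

Equiprobable entropy H₀ = log₂ 4 = 2.0000 bits.
Skewed entropy H = −Σ pᵢ log₂ pᵢ = 1.9216 bits.
ΔRT = b·(H₀ − H) = 185 × 0.0784 = 14.51 ms.

15 ms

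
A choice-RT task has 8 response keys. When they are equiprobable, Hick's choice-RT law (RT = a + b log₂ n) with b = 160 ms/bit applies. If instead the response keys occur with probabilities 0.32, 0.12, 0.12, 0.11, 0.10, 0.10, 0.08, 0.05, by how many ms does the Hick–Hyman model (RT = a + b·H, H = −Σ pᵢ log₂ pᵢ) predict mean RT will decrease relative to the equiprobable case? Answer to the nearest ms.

Equiprobable entropy H₀ = log₂ 8 = 3.0000 bits.
Skewed entropy H = −Σ pᵢ log₂ pᵢ = 2.7824 bits.
ΔRT = b·(H₀ − H) = 160 × 0.2176 = 34.81 ms.

35 ms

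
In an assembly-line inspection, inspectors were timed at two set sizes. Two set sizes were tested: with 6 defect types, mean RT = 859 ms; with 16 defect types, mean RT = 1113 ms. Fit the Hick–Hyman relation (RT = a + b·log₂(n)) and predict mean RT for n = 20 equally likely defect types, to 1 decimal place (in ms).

With log₂ n on the abscissa the relation is linear; from the two conditions:
  b = (1113 − 859) / (log₂ 16 − log₂ 6) = 254 / (4 − 2.5850) = 179.501 ms/bit
  a = 859 − 179.501 × 2.5850 = 394.998 ms
Then RT(20) = 394.998 + 179.501 × log₂ 20 = 394.998 + 179.501 × 4.3219 ≈ 1170.786 ms.

1170.8 ms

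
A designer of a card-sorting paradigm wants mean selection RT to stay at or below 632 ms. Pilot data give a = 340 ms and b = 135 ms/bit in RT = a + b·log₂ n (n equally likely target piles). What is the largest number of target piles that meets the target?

Set 340 + 135·log₂ n ≤ 632 → log₂ n ≤ (632 − 340)/135 = 2.1630.
So n ≤ 2^2.1630 = 4.478; the largest integer n is 4.

4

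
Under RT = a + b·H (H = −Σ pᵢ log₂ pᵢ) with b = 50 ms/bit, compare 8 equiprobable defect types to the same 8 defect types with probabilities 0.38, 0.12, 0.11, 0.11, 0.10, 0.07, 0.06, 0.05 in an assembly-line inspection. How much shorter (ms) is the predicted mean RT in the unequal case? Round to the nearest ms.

17 ms

Equiprobable entropy H₀ = log₂ 8 = 3.0000 bits.
Skewed entropy H = −Σ pᵢ log₂ pᵢ = 2.6585 bits.
ΔRT = b·(H₀ − H) = 50 × 0.3415 = 17.08 ms.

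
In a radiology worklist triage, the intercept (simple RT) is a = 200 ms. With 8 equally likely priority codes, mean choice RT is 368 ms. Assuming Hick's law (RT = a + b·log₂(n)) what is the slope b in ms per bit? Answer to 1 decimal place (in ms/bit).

b = (368 − 200) / log₂(8) = 168 / 3 = 56.000 ms/bit.

56.0 ms/bit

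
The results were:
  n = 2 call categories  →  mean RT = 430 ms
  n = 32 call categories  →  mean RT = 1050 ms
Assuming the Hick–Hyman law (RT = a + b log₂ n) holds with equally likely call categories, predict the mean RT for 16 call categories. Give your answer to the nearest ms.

RT is linear in log₂ n, so two points fix the line:
  b = (1050 − 430) / (log₂ 32 − log₂ 2) = 620 / (5 − 1) = 155 ms/bit
  a = 430 − 155 × 1 = 275 ms
Then RT(16) = 275 + 155 × log₂ 16 = 275 + 155 × 4 ≈ 895.000 ms.

895 ms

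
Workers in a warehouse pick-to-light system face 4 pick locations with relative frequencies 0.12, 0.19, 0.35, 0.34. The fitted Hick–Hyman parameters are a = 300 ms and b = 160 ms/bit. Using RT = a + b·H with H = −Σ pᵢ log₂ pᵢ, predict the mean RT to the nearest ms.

601 ms

Entropy contributions −pᵢ log₂ pᵢ: 0.3671, 0.4552, 0.5301, 0.5292; sum H = 1.8816 bits.
RT = a + bH = 300 + 160·1.8816 = 601.05 ms.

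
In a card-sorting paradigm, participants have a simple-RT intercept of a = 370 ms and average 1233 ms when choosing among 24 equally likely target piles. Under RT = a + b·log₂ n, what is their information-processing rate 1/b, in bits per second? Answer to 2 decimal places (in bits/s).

b = (1233 − 370)/log₂ 24 = 863/4.5850 = 188.224 ms per bit = 0.18822 s/bit; the reciprocal is 5.313 bits/s.

5.31 bits/s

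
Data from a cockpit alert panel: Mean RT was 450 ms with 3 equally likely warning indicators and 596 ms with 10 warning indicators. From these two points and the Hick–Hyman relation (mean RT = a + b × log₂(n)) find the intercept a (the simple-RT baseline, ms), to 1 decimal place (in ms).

316.8 ms

b = (RT₂ − RT₁)/(log₂ n₂ − log₂ n₁) = (596 − 450)/(3.3219 − 1.5850) = 84.055 ms/bit.
Intercept: a = 450 − 84.055·log₂(3) = 316.777 ms.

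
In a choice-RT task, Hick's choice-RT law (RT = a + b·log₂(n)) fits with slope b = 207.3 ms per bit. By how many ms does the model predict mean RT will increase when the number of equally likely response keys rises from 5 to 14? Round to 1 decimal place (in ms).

307.9 ms

The intercept a cancels: ΔRT = b·(log₂ n₂ − log₂ n₁) = b·log₂(n₂/n₁).
log₂(14) − log₂(5) = 3.8074 − 2.3219 = 1.4854.
ΔRT = 207.3 × 1.4854 = 307.929 ms.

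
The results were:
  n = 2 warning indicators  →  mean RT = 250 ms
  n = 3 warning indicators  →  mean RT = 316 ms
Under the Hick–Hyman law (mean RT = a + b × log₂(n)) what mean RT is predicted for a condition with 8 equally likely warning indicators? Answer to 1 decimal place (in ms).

475.7 ms

Solve the two-equation system in a and b:
  b = (316 − 250) / (log₂ 3 − log₂ 2) = 66 / (1.5850 − 1) = 112.828 ms/bit
  a = 250 − 112.828 × 1 = 137.172 ms
Then RT(8) = 137.172 + 112.828 × log₂ 8 = 137.172 + 112.828 × 3 ≈ 475.655 ms.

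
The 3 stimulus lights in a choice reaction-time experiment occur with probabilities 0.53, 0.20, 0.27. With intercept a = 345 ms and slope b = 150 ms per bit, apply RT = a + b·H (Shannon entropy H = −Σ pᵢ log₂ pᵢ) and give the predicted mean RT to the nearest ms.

Entropy contributions −pᵢ log₂ pᵢ: 0.4854, 0.4644, 0.5100; sum H = 1.4599 bits.
RT = a + bH = 345 + 150·1.4599 = 563.98 ms.

564 ms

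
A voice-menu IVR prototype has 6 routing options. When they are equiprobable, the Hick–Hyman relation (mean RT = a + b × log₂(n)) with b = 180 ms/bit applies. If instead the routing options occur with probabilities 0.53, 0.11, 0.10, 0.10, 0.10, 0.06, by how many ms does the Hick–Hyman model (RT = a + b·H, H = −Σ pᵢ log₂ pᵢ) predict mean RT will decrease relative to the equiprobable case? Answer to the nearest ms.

92 ms

Equiprobable entropy H₀ = log₂ 6 = 2.5850 bits.
Skewed entropy H = −Σ pᵢ log₂ pᵢ = 2.0758 bits.
ΔRT = b·(H₀ − H) = 180 × 0.5091 = 91.64 ms.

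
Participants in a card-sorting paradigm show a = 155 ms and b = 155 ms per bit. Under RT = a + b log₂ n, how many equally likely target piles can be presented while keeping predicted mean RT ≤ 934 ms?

155·log₂ n ≤ 934 − 155 = 779, giving log₂ n ≤ 5.0258 and n ≤ 32.578. The largest whole number is 32.

32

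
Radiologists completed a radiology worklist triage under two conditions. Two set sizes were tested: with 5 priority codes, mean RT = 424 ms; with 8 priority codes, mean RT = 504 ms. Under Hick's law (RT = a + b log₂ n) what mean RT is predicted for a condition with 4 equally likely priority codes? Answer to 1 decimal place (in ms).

386.0 ms

Solve the two-equation system in a and b:
  b = (504 − 424) / (log₂ 8 − log₂ 5) = 80 / (3 − 2.3219) = 117.982 ms/bit
  a = 424 − 117.982 × 2.3219 = 150.055 ms
Then RT(4) = 150.055 + 117.982 × log₂ 4 = 150.055 + 117.982 × 2 ≈ 386.018 ms.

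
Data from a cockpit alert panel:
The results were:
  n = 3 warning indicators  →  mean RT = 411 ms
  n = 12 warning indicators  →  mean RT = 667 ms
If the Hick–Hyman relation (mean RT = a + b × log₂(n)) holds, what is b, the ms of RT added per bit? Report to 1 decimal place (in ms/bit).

128.0 ms/bit

The slope on a log₂ axis is (667 − 411) / (3.5850 − 1.5850) = 128.000 ms/bit.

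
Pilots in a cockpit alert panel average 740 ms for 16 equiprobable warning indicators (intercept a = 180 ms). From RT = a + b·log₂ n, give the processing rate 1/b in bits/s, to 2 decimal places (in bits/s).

7.14 bits/s

Choice component = 740 − 180 = 560 ms over log₂(16) = 4 bits.
b = 560 / 4 = 140.000 ms/bit, so 1/b = 7.143 bits/s.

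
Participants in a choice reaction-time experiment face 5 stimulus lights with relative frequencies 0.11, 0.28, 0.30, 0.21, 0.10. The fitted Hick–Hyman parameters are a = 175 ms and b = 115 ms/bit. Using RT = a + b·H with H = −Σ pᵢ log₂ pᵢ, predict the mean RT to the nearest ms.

427 ms

H = 0.11·log₂(1/0.11) + 0.28·log₂(1/0.28) + 0.30·log₂(1/0.30) + 0.21·log₂(1/0.21) + 0.10·log₂(1/0.10) = 2.1906 bits.
RT = 175 + 115 × 2.1906 = 426.92 ms.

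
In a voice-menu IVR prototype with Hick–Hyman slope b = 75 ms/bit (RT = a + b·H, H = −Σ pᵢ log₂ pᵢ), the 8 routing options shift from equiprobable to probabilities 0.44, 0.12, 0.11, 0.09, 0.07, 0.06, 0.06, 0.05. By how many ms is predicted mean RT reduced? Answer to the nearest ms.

36 ms

The RT saving is b·ΔH. Equiprobable H₀ = log₂(8) = 3.0000 bits; with the given probabilities H = 2.5229 bits.
b·(H₀ − H) = 75 × (3.0000 − 2.5229) = 35.78 ms.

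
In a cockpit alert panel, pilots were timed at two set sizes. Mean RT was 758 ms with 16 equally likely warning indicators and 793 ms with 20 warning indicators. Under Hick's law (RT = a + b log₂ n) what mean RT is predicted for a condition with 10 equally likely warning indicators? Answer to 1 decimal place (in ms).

684.3 ms

Fit slope and intercept:
  b = (793 − 758) / (log₂ 20 − log₂ 16) = 35 / (4.3219 − 4) = 108.720 ms/bit
  a = 758 − 108.720 × 4 = 323.120 ms
Then RT(10) = 323.120 + 108.720 × log₂ 10 = 323.120 + 108.720 × 3.3219 ≈ 684.280 ms.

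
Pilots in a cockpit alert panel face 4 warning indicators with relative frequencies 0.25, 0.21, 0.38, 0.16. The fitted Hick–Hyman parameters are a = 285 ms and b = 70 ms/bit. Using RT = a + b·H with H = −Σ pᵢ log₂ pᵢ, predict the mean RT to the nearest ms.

Entropy contributions −pᵢ log₂ pᵢ: 0.5000, 0.4728, 0.5305, 0.4230; sum H = 1.9263 bits.
RT = a + bH = 285 + 70·1.9263 = 419.84 ms.

420 ms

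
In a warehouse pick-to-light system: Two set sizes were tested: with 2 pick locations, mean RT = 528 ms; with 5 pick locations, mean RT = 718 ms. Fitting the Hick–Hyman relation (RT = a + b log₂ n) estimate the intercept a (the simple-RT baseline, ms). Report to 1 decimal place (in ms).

b = (RT₂ − RT₁)/(log₂ n₂ − log₂ n₁) = (718 − 528)/(2.3219 − 1) = 143.729 ms/bit.
Intercept: a = 528 − 143.729·log₂(2) = 384.271 ms.

384.3 ms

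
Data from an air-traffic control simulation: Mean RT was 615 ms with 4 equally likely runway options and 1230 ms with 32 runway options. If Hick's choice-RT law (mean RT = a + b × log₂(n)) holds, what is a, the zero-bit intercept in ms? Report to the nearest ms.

205 ms

b = (RT₂ − RT₁)/(log₂ n₂ − log₂ n₁) = (1230 − 615)/(5 − 2) = 205 ms/bit.
a = RT₁ − b·log₂ n₁ = 615 − 205 × 2 = 205.000 ms.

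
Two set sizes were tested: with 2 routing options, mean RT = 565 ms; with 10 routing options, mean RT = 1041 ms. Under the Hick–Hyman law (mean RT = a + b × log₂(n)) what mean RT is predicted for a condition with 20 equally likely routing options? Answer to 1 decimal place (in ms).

1246.0 ms

Solve the two-equation system in a and b:
  b = (1041 − 565) / (log₂ 10 − log₂ 2) = 476 / (3.3219 − 1) = 205.002 ms/bit
  a = 565 − 205.002 × 1 = 359.998 ms
Then RT(20) = 359.998 + 205.002 × log₂ 20 = 359.998 + 205.002 × 4.3219 ≈ 1246.002 ms.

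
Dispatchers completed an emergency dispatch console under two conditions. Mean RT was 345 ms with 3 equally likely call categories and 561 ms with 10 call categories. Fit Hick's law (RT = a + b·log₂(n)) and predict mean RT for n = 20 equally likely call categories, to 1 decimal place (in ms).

685.4 ms

Fit slope and intercept:
  b = (561 − 345) / (log₂ 10 − log₂ 3) = 216 / (3.3219 − 1.5850) = 124.355 ms/bit
  a = 345 − 124.355 × 1.5850 = 147.902 ms
Then RT(20) = 147.902 + 124.355 × log₂ 20 = 147.902 + 124.355 × 4.3219 ≈ 685.355 ms.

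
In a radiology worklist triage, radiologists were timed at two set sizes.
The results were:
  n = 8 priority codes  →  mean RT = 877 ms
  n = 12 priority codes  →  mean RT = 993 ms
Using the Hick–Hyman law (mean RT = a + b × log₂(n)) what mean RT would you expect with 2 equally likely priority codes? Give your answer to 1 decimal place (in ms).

480.4 ms

With log₂ n on the abscissa the relation is linear; from the two conditions:
  b = (993 − 877) / (log₂ 12 − log₂ 8) = 116 / (3.5850 − 3) = 198.303 ms/bit
  a = 877 − 198.303 × 3 = 282.090 ms
Then RT(2) = 282.090 + 198.303 × log₂ 2 = 282.090 + 198.303 × 1 ≈ 480.393 ms.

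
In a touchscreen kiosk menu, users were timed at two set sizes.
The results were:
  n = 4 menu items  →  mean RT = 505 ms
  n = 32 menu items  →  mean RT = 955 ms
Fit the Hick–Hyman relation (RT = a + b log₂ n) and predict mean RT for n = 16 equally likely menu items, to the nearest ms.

Fit slope and intercept:
  b = (955 − 505) / (log₂ 32 − log₂ 4) = 450 / (5 − 2) = 150 ms/bit
  a = 505 − 150 × 2 = 205 ms
Then RT(16) = 205 + 150 × log₂ 16 = 205 + 150 × 4 ≈ 805.000 ms.

805 ms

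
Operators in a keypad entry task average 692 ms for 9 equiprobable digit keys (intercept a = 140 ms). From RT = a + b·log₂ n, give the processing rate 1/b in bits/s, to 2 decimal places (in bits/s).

5.74 bits/s

b = (692 − 140)/log₂ 9 = 552/3.1699 = 174.137 ms per bit = 0.17414 s/bit; the reciprocal is 5.743 bits/s.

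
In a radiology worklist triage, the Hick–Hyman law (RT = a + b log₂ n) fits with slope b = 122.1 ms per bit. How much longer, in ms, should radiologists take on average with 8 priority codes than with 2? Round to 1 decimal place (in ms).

244.2 ms

ΔRT = (a + b log₂ n₂) − (a + b log₂ n₁) = b·(log₂ n₂ − log₂ n₁).
log₂(8) − log₂(2) = log₂(8/2) = log₂(4) = 2.
ΔRT = 122.1 × 2.0000 = 244.200 ms.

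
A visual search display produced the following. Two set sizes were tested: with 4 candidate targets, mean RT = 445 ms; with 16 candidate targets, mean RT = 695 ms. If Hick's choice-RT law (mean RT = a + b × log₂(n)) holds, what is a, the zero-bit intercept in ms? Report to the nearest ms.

The slope on a log₂ axis is (695 − 445) / (4 − 2) = 125 ms/bit.
Intercept: a = 445 − 125·log₂(4) = 195.000 ms.

195 ms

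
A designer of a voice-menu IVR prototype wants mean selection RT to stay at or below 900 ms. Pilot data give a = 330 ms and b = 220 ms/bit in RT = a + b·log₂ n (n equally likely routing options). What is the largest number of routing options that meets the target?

220·log₂ n ≤ 900 − 330 = 570, giving log₂ n ≤ 2.5909 and n ≤ 6.025. The largest whole number is 6.

6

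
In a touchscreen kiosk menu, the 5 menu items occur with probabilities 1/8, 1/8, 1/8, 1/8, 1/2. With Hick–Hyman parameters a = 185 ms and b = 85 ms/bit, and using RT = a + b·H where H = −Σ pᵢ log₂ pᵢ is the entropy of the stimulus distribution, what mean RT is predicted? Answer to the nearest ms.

Each term −pᵢ log₂ pᵢ: 0.125·3 + 0.125·3 + 0.125·3 + 0.125·3 + 0.5·1; summed, H = 2.000 bits.
Mean RT = a + bH = 185 + 85·2.000 = 355.00 ms.

355 ms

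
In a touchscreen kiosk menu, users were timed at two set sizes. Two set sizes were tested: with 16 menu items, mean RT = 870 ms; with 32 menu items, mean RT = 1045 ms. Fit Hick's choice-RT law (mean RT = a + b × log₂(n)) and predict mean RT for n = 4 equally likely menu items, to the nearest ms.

Fit slope and intercept:
  b = (1045 − 870) / (log₂ 32 − log₂ 16) = 175 / (5 − 4) = 175 ms/bit
  a = 870 − 175 × 4 = 170 ms
Then RT(4) = 170 + 175 × log₂ 4 = 170 + 175 × 2 ≈ 520.000 ms.

520 ms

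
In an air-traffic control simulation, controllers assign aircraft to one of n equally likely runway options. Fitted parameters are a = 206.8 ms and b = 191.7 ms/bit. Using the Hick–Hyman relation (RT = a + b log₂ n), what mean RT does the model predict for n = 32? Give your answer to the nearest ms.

1165 ms

log₂(32) = 5 bits, so RT = 206.8 + 191.7 × 5 ≈ 1165.300 ms.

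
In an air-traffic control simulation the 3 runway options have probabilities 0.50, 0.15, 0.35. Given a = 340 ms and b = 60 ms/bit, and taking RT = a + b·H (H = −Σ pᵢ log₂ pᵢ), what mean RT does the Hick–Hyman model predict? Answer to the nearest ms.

426 ms

H = 0.50·log₂(1/0.50) + 0.15·log₂(1/0.15) + 0.35·log₂(1/0.35) = 1.4406 bits.
RT = 340 + 60 × 1.4406 = 426.44 ms.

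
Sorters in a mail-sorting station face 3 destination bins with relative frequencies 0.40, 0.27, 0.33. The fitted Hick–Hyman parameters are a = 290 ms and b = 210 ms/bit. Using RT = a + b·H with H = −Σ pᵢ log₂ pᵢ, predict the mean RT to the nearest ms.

Entropy contributions −pᵢ log₂ pᵢ: 0.5288, 0.5100, 0.5278; sum H = 1.5666 bits.
RT = a + bH = 290 + 210·1.5666 = 618.99 ms.

619 ms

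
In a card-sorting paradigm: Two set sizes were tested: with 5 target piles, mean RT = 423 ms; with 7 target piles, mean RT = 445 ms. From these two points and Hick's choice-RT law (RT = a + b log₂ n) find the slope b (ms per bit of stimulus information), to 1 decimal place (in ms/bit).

45.3 ms/bit

The slope on a log₂ axis is (445 − 423) / (2.8074 − 2.3219) = 45.321 ms/bit.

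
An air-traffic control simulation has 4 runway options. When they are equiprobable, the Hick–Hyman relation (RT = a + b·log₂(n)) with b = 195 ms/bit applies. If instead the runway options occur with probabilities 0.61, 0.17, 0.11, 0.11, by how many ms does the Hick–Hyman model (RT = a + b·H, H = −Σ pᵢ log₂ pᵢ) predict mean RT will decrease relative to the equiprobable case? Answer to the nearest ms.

84 ms

The RT saving is b·ΔH. Equiprobable H₀ = log₂(4) = 2.0000 bits; with the given probabilities H = 1.5702 bits.
b·(H₀ − H) = 195 × (2.0000 − 1.5702) = 83.82 ms.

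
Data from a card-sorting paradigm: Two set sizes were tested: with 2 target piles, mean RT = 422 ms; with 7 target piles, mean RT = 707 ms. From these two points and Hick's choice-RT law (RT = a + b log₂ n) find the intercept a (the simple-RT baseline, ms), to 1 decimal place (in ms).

b = (RT₂ − RT₁)/(log₂ n₂ − log₂ n₁) = (707 − 422)/(2.8074 − 1) = 157.689 ms/bit.
a = RT₁ − b·log₂ n₁ = 422 − 157.689 × 1 = 264.311 ms.

264.3 ms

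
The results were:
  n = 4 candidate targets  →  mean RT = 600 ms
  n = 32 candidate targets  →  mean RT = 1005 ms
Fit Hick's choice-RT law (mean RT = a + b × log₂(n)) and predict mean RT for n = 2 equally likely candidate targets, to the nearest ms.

With log₂ n on the abscissa the relation is linear; from the two conditions:
  b = (1005 − 600) / (log₂ 32 − log₂ 4) = 405 / (5 − 2) = 135 ms/bit
  a = 600 − 135 × 2 = 330 ms
Then RT(2) = 330 + 135 × log₂ 2 = 330 + 135 × 1 ≈ 465.000 ms.

465 ms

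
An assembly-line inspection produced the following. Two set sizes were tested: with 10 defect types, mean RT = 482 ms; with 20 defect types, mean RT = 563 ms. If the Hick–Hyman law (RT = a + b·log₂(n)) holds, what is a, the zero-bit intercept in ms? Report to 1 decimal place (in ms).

b = (RT₂ − RT₁)/(log₂ n₂ − log₂ n₁) = (563 − 482)/(4.3219 − 3.3219) = 81.000 ms/bit.
Intercept: a = 482 − 81.000·log₂(10) = 212.924 ms.

212.9 ms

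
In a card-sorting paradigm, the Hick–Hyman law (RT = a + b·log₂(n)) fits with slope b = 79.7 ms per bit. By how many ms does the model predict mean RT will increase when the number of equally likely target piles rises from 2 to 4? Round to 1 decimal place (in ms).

ΔRT = (a + b log₂ n₂) − (a + b log₂ n₁) = b·(log₂ n₂ − log₂ n₁).
log₂(4) − log₂(2) = log₂(4/2) = log₂(2) = 1.
ΔRT = 79.7 × 1.0000 = 79.700 ms.

79.7 ms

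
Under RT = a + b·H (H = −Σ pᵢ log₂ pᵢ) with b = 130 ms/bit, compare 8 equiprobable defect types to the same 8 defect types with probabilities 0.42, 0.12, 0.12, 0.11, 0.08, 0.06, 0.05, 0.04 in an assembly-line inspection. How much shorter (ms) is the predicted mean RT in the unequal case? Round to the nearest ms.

The RT saving is b·ΔH. Equiprobable H₀ = log₂(8) = 3.0000 bits; with the given probabilities H = 2.5470 bits.
b·(H₀ − H) = 130 × (3.0000 − 2.5470) = 58.90 ms.

59 ms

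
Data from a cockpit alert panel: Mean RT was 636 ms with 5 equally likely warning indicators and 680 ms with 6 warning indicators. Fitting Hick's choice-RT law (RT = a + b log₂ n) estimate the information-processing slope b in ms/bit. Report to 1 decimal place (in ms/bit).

The slope on a log₂ axis is (680 − 636) / (2.5850 − 2.3219) = 167.278 ms/bit.

167.3 ms/bit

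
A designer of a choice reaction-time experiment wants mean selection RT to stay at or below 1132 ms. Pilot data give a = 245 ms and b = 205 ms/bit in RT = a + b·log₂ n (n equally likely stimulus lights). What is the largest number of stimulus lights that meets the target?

20

Information budget: (1132 − 245)/205 = 4.3268 bits, so n ≤ 2^4.3268 = 20.068 → at most 20.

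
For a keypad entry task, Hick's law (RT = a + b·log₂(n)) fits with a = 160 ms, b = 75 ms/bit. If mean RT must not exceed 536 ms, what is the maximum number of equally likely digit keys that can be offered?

32

Information budget: (536 − 160)/75 = 5.0133 bits, so n ≤ 2^5.0133 = 32.297 → at most 32.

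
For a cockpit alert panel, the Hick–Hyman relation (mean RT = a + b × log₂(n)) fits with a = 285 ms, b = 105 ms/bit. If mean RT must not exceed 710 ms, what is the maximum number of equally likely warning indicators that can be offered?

Set 285 + 105·log₂ n ≤ 710 → log₂ n ≤ (710 − 285)/105 = 4.0476.
So n ≤ 2^4.0476 = 16.537; the largest integer n is 16.

16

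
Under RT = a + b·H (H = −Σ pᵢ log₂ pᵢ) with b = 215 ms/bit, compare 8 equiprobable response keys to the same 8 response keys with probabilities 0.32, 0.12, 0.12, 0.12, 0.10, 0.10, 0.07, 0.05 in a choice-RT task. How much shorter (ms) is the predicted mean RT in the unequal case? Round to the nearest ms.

48 ms

Equiprobable entropy H₀ = log₂ 8 = 3.0000 bits.
Skewed entropy H = −Σ pᵢ log₂ pᵢ = 2.7763 bits.
ΔRT = b·(H₀ − H) = 215 × 0.2237 = 48.10 ms.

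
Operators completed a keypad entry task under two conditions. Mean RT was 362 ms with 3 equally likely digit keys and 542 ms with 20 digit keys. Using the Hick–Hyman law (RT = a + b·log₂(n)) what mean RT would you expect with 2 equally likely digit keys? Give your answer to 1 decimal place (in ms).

Fit slope and intercept:
  b = (542 − 362) / (log₂ 20 − log₂ 3) = 180 / (4.3219 − 1.5850) = 65.766 ms/bit
  a = 362 − 65.766 × 1.5850 = 257.763 ms
Then RT(2) = 257.763 + 65.766 × log₂ 2 = 257.763 + 65.766 × 1 ≈ 323.529 ms.

323.5 ms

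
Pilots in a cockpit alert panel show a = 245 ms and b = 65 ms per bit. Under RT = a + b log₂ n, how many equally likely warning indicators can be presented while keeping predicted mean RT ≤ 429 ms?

Set 245 + 65·log₂ n ≤ 429 → log₂ n ≤ (429 − 245)/65 = 2.8308.
So n ≤ 2^2.8308 = 7.115; the largest integer n is 7.

7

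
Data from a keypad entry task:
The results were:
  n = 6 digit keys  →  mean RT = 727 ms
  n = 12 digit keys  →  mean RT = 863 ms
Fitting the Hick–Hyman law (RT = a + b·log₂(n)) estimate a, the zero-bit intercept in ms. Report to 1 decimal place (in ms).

375.4 ms

The slope on a log₂ axis is (863 − 727) / (3.5850 − 2.5850) = 136.000 ms/bit.
a = RT₁ − b·log₂ n₁ = 727 − 136.000 × 2.5850 = 375.445 ms.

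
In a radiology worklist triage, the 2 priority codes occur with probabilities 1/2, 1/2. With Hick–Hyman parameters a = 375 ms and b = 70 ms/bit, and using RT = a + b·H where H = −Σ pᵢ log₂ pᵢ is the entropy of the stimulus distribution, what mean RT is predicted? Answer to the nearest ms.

H = −Σ pᵢ log₂ pᵢ = 0.5·1 + 0.5·1 = 1.000 bits.
RT = 375 + 70 × 1.000 = 445.00 ms.

445 ms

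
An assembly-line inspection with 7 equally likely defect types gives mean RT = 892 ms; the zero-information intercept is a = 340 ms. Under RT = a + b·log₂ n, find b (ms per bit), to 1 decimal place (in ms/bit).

log₂(7) = 2.8074 bits.
b = (RT − a)/log₂ n = (892 − 340) / 2.8074 = 196.626 ms/bit.

196.6 ms/bit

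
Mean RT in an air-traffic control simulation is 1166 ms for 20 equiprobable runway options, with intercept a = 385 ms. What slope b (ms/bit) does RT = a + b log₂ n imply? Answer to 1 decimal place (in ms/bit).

20 alternatives carry log₂ 20 = 4.3219 bits; the choice cost is 1166 − 385 = 781 ms, so b = 781/4.3219 = 180.706 ms/bit.

180.7 ms/bit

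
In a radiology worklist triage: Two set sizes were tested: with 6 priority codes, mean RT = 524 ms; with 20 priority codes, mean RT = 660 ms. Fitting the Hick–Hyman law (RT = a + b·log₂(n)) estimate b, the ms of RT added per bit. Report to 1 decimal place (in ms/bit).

The slope on a log₂ axis is (660 − 524) / (4.3219 − 2.5850) = 78.297 ms/bit.

78.3 ms/bit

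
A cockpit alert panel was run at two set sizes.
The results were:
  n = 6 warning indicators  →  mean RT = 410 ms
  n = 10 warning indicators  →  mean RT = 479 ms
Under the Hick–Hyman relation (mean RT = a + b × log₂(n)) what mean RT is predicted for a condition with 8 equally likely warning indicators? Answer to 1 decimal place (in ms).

Solve the two-equation system in a and b:
  b = (479 − 410) / (log₂ 10 − log₂ 6) = 69 / (3.3219 − 2.5850) = 93.627 ms/bit
  a = 410 − 93.627 × 2.5850 = 167.977 ms
Then RT(8) = 167.977 + 93.627 × log₂ 8 = 167.977 + 93.627 × 3 ≈ 448.859 ms.

448.9 ms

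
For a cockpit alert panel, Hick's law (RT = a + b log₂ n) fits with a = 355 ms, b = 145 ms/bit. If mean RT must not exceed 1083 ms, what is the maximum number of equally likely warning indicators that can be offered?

32

Information budget: (1083 − 355)/145 = 5.0207 bits, so n ≤ 2^5.0207 = 32.462 → at most 32.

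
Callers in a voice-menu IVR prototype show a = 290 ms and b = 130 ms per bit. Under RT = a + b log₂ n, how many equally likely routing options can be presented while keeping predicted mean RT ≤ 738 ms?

Information budget: (738 − 290)/130 = 3.4462 bits, so n ≤ 2^3.4462 = 10.899 → at most 10.

10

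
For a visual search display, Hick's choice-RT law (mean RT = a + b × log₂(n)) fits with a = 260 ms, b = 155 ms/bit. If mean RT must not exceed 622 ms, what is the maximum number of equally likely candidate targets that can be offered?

5

155·log₂ n ≤ 622 − 260 = 362, giving log₂ n ≤ 2.3355 and n ≤ 5.047. The largest whole number is 5.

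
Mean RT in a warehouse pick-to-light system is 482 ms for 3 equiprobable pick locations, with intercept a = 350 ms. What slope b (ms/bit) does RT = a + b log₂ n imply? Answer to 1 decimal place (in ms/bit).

83.3 ms/bit

3 alternatives carry log₂ 3 = 1.5850 bits; the choice cost is 482 − 350 = 132 ms, so b = 132/1.5850 = 83.283 ms/bit.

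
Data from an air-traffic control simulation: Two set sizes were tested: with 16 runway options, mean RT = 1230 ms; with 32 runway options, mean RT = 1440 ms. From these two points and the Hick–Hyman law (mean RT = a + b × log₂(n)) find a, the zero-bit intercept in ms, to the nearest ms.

b = (RT₂ − RT₁)/(log₂ n₂ − log₂ n₁) = (1440 − 1230)/(5 − 4) = 210 ms/bit.
Intercept: a = 1230 − 210·log₂(16) = 390.000 ms.

390 ms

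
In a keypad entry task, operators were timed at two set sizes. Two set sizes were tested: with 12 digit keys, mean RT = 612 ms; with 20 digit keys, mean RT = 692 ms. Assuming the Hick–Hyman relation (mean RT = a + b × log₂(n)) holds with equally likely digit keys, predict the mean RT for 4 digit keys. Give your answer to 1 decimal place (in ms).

Fit slope and intercept:
  b = (692 − 612) / (log₂ 20 − log₂ 12) = 80 / (4.3219 − 3.5850) = 108.553 ms/bit
  a = 612 − 108.553 × 3.5850 = 222.841 ms
Then RT(4) = 222.841 + 108.553 × log₂ 4 = 222.841 + 108.553 × 2 ≈ 439.947 ms.

439.9 ms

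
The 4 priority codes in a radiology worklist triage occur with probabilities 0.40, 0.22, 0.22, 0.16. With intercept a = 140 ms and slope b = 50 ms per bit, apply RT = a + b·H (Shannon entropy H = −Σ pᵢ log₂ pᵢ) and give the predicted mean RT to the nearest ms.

Entropy contributions −pᵢ log₂ pᵢ: 0.5288, 0.4806, 0.4806, 0.4230; sum H = 1.9129 bits.
RT = a + bH = 140 + 50·1.9129 = 235.65 ms.

236 ms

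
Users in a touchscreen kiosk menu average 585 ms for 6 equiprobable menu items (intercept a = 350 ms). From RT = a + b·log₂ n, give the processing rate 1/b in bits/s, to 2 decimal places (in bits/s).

11.00 bits/s

b = (585 − 350)/log₂ 6 = 235/2.5850 = 90.910 ms per bit = 0.09091 s/bit; the reciprocal is 11.000 bits/s.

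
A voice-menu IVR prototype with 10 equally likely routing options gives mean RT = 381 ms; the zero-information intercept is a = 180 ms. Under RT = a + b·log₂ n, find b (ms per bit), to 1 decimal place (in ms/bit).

60.5 ms/bit

b = (381 − 180) / log₂(10) = 201 / 3.3219 = 60.507 ms/bit.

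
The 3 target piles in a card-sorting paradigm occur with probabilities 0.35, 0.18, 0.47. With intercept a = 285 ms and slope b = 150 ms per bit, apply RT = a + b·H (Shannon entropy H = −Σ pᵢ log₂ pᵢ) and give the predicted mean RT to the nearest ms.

Entropy contributions −pᵢ log₂ pᵢ: 0.5301, 0.4453, 0.5120; sum H = 1.4874 bits.
RT = a + bH = 285 + 150·1.4874 = 508.10 ms.

508 ms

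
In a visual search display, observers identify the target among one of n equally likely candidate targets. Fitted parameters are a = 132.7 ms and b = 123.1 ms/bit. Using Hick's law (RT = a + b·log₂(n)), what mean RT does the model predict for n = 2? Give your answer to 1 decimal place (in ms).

log₂(2) = 1 bits, so RT = 132.7 + 123.1 × 1 ≈ 255.800 ms.

255.8 ms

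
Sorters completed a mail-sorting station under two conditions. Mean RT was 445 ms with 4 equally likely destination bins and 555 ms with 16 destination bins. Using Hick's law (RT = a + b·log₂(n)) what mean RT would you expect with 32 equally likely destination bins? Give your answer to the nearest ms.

With log₂ n on the abscissa the relation is linear; from the two conditions:
  b = (555 − 445) / (log₂ 16 − log₂ 4) = 110 / (4 − 2) = 55 ms/bit
  a = 445 − 55 × 2 = 335 ms
Then RT(32) = 335 + 55 × log₂ 32 = 335 + 55 × 5 ≈ 610.000 ms.

610 ms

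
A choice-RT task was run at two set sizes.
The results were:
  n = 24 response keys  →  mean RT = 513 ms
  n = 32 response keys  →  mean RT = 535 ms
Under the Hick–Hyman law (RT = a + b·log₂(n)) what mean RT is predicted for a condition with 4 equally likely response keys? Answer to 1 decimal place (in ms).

Solve the two-equation system in a and b:
  b = (535 − 513) / (log₂ 32 − log₂ 24) = 22 / (5 − 4.5850) = 53.007 ms/bit
  a = 513 − 53.007 × 4.5850 = 269.964 ms
Then RT(4) = 269.964 + 53.007 × log₂ 4 = 269.964 + 53.007 × 2 ≈ 375.978 ms.

376.0 ms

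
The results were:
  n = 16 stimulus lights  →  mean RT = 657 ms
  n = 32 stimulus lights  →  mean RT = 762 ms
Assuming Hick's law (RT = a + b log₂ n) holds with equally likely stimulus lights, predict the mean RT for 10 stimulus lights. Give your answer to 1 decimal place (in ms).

585.8 ms

Solve the two-equation system in a and b:
  b = (762 − 657) / (log₂ 32 − log₂ 16) = 105 / (5 − 4) = 105.000 ms/bit
  a = 657 − 105.000 × 4 = 237.000 ms
Then RT(10) = 237.000 + 105.000 × log₂ 10 = 237.000 + 105.000 × 3.3219 ≈ 585.802 ms.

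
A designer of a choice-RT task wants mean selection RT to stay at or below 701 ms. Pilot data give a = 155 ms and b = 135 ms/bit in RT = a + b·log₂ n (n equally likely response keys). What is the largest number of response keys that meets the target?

135·log₂ n ≤ 701 − 155 = 546, giving log₂ n ≤ 4.0444 and n ≤ 16.501. The largest whole number is 16.

16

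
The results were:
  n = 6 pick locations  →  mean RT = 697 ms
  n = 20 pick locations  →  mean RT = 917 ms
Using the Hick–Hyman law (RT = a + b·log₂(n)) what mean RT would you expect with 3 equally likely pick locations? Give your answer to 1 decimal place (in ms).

570.3 ms

With log₂ n on the abscissa the relation is linear; from the two conditions:
  b = (917 − 697) / (log₂ 20 − log₂ 6) = 220 / (4.3219 − 2.5850) = 126.658 ms/bit
  a = 697 − 126.658 × 2.5850 = 369.595 ms
Then RT(3) = 369.595 + 126.658 × log₂ 3 = 369.595 + 126.658 × 1.5850 ≈ 570.342 ms.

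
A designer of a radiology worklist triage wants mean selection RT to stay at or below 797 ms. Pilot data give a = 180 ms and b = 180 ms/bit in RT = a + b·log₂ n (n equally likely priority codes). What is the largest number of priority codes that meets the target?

10

Set 180 + 180·log₂ n ≤ 797 → log₂ n ≤ (797 − 180)/180 = 3.4278.
So n ≤ 2^3.4278 = 10.761; the largest integer n is 10.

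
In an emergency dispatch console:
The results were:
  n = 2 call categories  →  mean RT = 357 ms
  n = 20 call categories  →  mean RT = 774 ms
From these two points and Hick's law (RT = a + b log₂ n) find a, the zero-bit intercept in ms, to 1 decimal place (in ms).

Slope: b = (774 − 357) / (log₂ 20 − log₂ 2) = 417/3.3219 = 125.530 ms/bit.
Intercept: a = 357 − 125.530·log₂(2) = 231.470 ms.

231.5 ms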